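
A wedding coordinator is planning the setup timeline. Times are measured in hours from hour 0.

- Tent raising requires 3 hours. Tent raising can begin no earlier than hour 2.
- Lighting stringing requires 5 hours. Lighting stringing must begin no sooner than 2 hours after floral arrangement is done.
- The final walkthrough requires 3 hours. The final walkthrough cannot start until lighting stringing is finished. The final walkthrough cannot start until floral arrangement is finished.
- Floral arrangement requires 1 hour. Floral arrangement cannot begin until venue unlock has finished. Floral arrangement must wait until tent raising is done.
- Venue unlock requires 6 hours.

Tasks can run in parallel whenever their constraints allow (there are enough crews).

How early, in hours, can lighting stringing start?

Tent raising cannot begin until its own release at hour 2. It runs from hour 2 to 2 + 3 = hour 5.
Venue unlock has no prerequisites, so it starts at hour 0 and finishes at hour 6.
Floral arrangement has to wait for venue unlock (finishes hour 6); tent raising (finishes hour 5). The latest of these is hour 6, so floral arrangement runs hour 6 to 6 + 1 = hour 7.
Lighting stringing waits on floral arrangement (finishes hour 7, plus 2-hour gap → hour 9), so the earliest it can start is hour 9.

9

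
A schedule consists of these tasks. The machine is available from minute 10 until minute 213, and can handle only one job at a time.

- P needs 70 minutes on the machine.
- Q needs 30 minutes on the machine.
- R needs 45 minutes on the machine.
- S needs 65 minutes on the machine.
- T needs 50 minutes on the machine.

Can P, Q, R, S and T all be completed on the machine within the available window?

The machine window is 213 − 10 = 203 minutes.
Running back to back, the jobs need 70 + 30 + 45 + 65 + 50 = 260 minutes on the machine.
Since 260 > 203, they cannot all fit.

No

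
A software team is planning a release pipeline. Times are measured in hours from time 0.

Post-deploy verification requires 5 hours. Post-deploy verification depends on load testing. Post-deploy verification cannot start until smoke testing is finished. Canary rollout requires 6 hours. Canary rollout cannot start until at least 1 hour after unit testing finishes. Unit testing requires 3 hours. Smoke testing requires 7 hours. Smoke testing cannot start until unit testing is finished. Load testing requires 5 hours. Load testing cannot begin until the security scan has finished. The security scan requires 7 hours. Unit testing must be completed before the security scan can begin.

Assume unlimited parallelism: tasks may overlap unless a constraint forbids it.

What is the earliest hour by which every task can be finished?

Unit testing can start immediately at hour 0; it finishes at hour 3.
After unit testing (finishes hour 3, plus 1-hour gap → hour 4), canary rollout can start at hour 4 and finishes at hour 10.
Smoke testing waits on unit testing (finishes hour 3), so it starts at hour 3 and finishes at 3 + 7 = hour 10.
After unit testing (finishes hour 3), the security scan can start at hour 3 and finishes at hour 10.
After the security scan (finishes hour 10), load testing can start at hour 10 and finishes at hour 15.
Post-deploy verification needs all of load testing (finishes hour 15); smoke testing (finishes hour 10). That puts its earliest start at hour 15; it finishes at 15 + 5 = hour 20.
All tasks are finished once the last one completes. Finish times: Unit testing at 3, The security scan at 10, Smoke testing at 10, Canary rollout at 10, Load testing at 15, Post-deploy verification at 20. The latest is hour 20.

20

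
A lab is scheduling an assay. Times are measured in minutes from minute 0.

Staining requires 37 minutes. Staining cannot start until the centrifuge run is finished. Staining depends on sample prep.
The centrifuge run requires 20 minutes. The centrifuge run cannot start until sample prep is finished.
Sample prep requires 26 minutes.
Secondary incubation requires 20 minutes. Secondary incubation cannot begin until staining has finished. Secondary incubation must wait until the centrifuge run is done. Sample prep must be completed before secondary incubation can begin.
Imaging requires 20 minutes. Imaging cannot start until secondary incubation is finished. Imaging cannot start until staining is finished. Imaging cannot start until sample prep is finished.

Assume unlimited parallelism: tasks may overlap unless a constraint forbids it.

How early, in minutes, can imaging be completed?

Sample prep has no prerequisites, so it starts at minute 0 and finishes at minute 26.
After sample prep (finishes minute 26), the centrifuge run can start at minute 26 and finishes at minute 46.
For staining: the centrifuge run (finishes minute 46); sample prep (finishes minute 26). Taking the maximum gives a start of minute 46, and it finishes at 46 + 37 = minute 83.
Secondary incubation needs all of staining (finishes minute 83); the centrifuge run (finishes minute 46); sample prep (finishes minute 26). That puts its earliest start at minute 83; it finishes at 83 + 20 = minute 103.
Imaging cannot start until secondary incubation (finishes minute 103); staining (finishes minute 83); sample prep (finishes minute 26). The controlling bound is minute 103, so imaging finishes at 103 + 20 = minute 123.

123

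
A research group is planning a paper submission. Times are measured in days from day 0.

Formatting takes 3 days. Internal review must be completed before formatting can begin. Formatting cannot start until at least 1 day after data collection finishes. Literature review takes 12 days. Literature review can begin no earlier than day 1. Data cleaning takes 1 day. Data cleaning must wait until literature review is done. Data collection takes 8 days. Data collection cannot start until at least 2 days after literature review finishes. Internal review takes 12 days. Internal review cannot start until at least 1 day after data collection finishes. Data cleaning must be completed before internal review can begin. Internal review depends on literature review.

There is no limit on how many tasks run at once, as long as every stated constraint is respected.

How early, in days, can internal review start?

24

After its own release at day 1, literature review can start at day 1 and finishes at day 13.
Data cleaning cannot begin until literature review (finishes day 13). It runs from day 13 to 13 + 1 = day 14.
Data collection waits on literature review (finishes day 13, plus 2-day gap → day 15), so it starts at day 15 and finishes at 15 + 8 = day 23.
Internal review waits on data collection (finishes day 23, plus 1-day gap → day 24); data cleaning (finishes day 14); literature review (finishes day 13). The latest of these is day 24, which is the earliest internal review can start.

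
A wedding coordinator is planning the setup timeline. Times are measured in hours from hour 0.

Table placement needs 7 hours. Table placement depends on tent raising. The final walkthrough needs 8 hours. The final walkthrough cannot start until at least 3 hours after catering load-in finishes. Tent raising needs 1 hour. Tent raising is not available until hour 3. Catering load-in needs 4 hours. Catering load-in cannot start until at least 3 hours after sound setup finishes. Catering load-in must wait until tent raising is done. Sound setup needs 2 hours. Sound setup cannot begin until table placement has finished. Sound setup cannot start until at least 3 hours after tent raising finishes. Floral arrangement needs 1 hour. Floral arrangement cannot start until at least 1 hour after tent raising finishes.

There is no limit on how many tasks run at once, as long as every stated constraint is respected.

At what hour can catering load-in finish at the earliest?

Tent raising waits on its own release at hour 3, so it starts at hour 3 and finishes at 3 + 1 = hour 4.
Table placement cannot begin until tent raising (finishes hour 4). It runs from hour 4 to 4 + 7 = hour 11.
Sound setup has to wait for table placement (finishes hour 11); tent raising (finishes hour 4, plus 3-hour gap → hour 7). The latest of these is hour 11, so sound setup runs hour 11 to 11 + 2 = hour 13.
Catering load-in needs all of sound setup (finishes hour 13, plus 3-hour gap → hour 16); tent raising (finishes hour 4). That puts its earliest start at hour 16; it finishes at 16 + 4 = hour 20.

20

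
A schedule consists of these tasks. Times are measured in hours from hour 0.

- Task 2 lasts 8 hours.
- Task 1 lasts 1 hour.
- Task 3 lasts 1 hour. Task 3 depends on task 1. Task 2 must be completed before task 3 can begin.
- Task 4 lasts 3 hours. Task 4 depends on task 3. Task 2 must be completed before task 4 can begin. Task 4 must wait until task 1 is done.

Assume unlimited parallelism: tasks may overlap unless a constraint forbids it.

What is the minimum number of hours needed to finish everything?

12

Task 2 has no prerequisites, so it starts at hour 0 and finishes at hour 8.
Task 1 can start immediately at hour 0; it finishes at hour 1.
Task 3 has to wait for task 1 (finishes hour 1); task 2 (finishes hour 8). The latest of these is hour 8, so task 3 runs hour 8 to 8 + 1 = hour 9.
Task 4 needs all of task 3 (finishes hour 9); task 2 (finishes hour 8); task 1 (finishes hour 1). That puts its earliest start at hour 9; it finishes at 9 + 3 = hour 12.
All tasks are finished once the last one completes. Finish times: Task 1 at 1, Task 2 at 8, Task 3 at 9, Task 4 at 12. The latest is hour 12.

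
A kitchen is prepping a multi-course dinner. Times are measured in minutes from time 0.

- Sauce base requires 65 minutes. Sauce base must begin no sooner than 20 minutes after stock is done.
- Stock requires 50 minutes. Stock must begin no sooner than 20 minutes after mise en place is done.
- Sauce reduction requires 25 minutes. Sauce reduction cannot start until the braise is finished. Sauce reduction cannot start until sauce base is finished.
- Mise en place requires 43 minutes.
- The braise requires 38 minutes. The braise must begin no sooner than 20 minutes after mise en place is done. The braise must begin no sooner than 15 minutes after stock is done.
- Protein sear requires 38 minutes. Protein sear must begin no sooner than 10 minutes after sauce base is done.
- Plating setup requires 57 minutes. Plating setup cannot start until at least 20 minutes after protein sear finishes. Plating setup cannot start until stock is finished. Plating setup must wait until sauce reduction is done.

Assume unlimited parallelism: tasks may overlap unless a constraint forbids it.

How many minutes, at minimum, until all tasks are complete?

Mise en place has no prerequisites, so it starts at minute 0 and finishes at minute 43.
After mise en place (finishes minute 43, plus 20-minute gap → minute 63), stock can start at minute 63 and finishes at minute 113.
The braise cannot start until mise en place (finishes minute 43, plus 20-minute gap → minute 63); stock (finishes minute 113, plus 15-minute gap → minute 128). The controlling bound is minute 128, so the braise finishes at 128 + 38 = minute 166.
After stock (finishes minute 113, plus 20-minute gap → minute 133), sauce base can start at minute 133 and finishes at minute 198.
Sauce reduction cannot start until the braise (finishes minute 166); sauce base (finishes minute 198). The controlling bound is minute 198, so sauce reduction finishes at 198 + 25 = minute 223.
After sauce base (finishes minute 198, plus 10-minute gap → minute 208), protein sear can start at minute 208 and finishes at minute 246.
Plating setup cannot start until protein sear (finishes minute 246, plus 20-minute gap → minute 266); stock (finishes minute 113); sauce reduction (finishes minute 223). The controlling bound is minute 266, so plating setup finishes at 266 + 57 = minute 323.
All tasks are finished once the last one completes. Finish times: Mise en place at 43, Stock at 113, Sauce base at 198, The braise at 166, Protein sear at 246, Sauce reduction at 223, Plating setup at 323. The latest is minute 323.

323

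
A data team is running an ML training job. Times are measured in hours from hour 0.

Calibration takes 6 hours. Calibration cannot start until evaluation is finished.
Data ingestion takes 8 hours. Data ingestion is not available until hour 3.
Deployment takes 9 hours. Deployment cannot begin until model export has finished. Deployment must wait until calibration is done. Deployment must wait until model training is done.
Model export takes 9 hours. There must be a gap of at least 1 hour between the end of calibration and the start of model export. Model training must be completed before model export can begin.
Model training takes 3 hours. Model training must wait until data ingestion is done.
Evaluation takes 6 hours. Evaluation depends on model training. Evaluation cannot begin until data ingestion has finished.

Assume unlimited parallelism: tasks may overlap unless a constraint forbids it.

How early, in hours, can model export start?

27

Data ingestion cannot begin until its own release at hour 3. It runs from hour 3 to 3 + 8 = hour 11.
After data ingestion (finishes hour 11), model training can start at hour 11 and finishes at hour 14.
For evaluation: model training (finishes hour 14); data ingestion (finishes hour 11). Taking the maximum gives a start of hour 14, and it finishes at 14 + 6 = hour 20.
After evaluation (finishes hour 20), calibration can start at hour 20 and finishes at hour 26.
Model export waits on calibration (finishes hour 26, plus 1-hour gap → hour 27); model training (finishes hour 14). The latest of these is hour 27, which is the earliest model export can start.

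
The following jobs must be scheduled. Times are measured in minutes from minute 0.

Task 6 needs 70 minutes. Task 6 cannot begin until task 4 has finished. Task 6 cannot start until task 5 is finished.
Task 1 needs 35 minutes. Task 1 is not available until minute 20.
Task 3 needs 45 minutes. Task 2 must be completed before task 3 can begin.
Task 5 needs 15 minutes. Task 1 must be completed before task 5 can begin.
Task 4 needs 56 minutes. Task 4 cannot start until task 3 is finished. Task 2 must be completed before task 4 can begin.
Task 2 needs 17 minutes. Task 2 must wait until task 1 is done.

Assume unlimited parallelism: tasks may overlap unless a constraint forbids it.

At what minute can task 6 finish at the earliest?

243

Task 1 cannot begin until its own release at minute 20. It runs from minute 20 to 20 + 35 = minute 55.
After task 1 (finishes minute 55), task 5 can start at minute 55 and finishes at minute 70.
Task 2 waits on task 1 (finishes minute 55), so it starts at minute 55 and finishes at 55 + 17 = minute 72.
After task 2 (finishes minute 72), task 3 can start at minute 72 and finishes at minute 117.
Task 4 cannot start until task 3 (finishes minute 117); task 2 (finishes minute 72). The controlling bound is minute 117, so task 4 finishes at 117 + 56 = minute 173.
Task 6 has to wait for task 4 (finishes minute 173); task 5 (finishes minute 70). The latest of these is minute 173, so task 6 runs minute 173 to 173 + 70 = minute 243.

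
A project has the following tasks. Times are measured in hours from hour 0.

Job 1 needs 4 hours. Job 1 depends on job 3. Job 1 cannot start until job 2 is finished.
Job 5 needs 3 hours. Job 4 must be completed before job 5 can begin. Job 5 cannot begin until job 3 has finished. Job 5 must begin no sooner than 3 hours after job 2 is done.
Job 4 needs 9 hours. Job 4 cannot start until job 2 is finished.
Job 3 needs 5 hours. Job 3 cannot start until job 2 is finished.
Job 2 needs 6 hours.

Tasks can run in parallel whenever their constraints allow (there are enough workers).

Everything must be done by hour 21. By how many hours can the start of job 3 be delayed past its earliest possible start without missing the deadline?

6

Nothing blocks job 2, so it runs from hour 0 to hour 6.
After job 2 (finishes hour 6), job 3 can start at hour 6 and finishes at hour 11.

Working backward from the deadline:
To finish by hour 21, job 1 (duration 4) must start no later than hour 17.
Nothing follows job 5; the deadline of hour 21 is its only limit. It must start by 21 − 3 = hour 18.
Job 3 must finish in time for job 1 (must start by hour 17); job 5 (must start by hour 18). The tightest is hour 17, so job 3 must start by 17 − 5 = hour 12.
So job 3 can start as early as hour 6 and as late as hour 12, giving 12 − 6 = 6 hours of slack.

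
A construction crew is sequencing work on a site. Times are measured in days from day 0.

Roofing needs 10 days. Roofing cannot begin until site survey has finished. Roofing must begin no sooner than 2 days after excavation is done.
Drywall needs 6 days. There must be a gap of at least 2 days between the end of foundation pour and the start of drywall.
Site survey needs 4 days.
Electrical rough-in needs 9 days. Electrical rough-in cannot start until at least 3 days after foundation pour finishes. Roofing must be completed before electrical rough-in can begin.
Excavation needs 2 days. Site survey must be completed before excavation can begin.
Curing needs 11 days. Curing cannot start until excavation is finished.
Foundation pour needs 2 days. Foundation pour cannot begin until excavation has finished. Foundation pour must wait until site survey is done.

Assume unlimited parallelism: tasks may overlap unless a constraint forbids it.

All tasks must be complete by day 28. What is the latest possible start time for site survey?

To finish by day 28, electrical rough-in (duration 9) must start no later than day 19.
Nothing follows drywall; the deadline of day 28 is its only limit. It must start by 28 − 6 = day 22.
Foundation pour has several dependents: electrical rough-in (must start by day 19, minus 3-day gap → day 16); drywall (must start by day 22, minus 2-day gap → day 20). The earliest of those limits is day 16, so foundation pour must start by 16 − 2 = day 14.
Nothing follows curing; the deadline of day 28 is its only limit. It must start by 28 − 11 = day 17.
Since electrical rough-in (must start by day 19) depends on it, roofing must finish by day 19. Backing off its 10-day duration gives a latest start of day 9.
Excavation must finish in time for foundation pour (must start by day 14); curing (must start by day 17); roofing (must start by day 9, minus 2-day gap → day 7). The tightest is day 7, so excavation must start by 7 − 2 = day 5.
For site survey: excavation (must start by day 5); foundation pour (must start by day 14); roofing (must start by day 9). The most restrictive is day 5; with a 4-day duration, site survey must start by day 1.

1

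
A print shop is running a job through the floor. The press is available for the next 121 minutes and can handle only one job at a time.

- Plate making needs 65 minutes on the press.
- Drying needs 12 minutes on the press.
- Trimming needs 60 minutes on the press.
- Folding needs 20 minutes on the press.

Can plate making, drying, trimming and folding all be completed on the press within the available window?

Running back to back, the jobs need 65 + 12 + 60 + 20 = 157 minutes on the press.
Since 157 > 121, they cannot all fit.

No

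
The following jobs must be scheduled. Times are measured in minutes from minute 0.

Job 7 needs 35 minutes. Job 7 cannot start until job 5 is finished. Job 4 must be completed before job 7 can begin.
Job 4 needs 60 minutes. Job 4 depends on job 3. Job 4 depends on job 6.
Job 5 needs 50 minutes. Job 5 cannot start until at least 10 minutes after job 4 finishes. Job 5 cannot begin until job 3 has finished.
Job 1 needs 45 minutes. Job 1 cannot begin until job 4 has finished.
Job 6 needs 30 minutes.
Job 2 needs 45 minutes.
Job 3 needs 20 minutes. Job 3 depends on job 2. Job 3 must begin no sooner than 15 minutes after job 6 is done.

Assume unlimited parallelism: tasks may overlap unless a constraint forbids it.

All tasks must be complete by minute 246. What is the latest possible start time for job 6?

26

Job 1 has no dependents, so it just needs to finish by minute 246. Starting by 246 − 45 = minute 201 achieves that.
Job 7 must finish by minute 246; it takes 35 minutes, so it must start by 246 − 35 = minute 211.
Since job 7 (must start by minute 211) depends on it, job 5 must finish by minute 211. Backing off its 50-minute duration gives a latest start of minute 161.
Job 4 feeds job 1 (must start by minute 201); job 5 (must start by minute 161, minus 10-minute gap → minute 151); job 7 (must start by minute 211). Taking the minimum, job 4 must finish by minute 151 and start by 151 − 60 = minute 91.
For job 3: job 4 (must start by minute 91); job 5 (must start by minute 161). The most restrictive is minute 91; with a 20-minute duration, job 3 must start by minute 71.
Job 6 must finish in time for job 3 (must start by minute 71, minus 15-minute gap → minute 56); job 4 (must start by minute 91). The tightest is minute 56, so job 6 must start by 56 − 30 = minute 26.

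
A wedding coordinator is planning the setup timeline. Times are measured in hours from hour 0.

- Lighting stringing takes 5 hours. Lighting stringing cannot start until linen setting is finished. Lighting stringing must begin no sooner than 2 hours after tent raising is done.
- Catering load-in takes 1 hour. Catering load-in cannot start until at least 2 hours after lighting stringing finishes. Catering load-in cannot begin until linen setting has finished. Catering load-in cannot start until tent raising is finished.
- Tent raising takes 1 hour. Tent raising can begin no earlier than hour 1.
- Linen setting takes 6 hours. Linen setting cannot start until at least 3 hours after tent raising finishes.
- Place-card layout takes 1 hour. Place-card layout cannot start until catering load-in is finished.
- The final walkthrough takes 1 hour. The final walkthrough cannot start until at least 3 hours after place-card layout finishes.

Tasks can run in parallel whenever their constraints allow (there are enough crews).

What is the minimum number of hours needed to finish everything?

Tent raising waits on its own release at hour 1, so it starts at hour 1 and finishes at 1 + 1 = hour 2.
After tent raising (finishes hour 2, plus 3-hour gap → hour 5), linen setting can start at hour 5 and finishes at hour 11.
Lighting stringing has to wait for linen setting (finishes hour 11); tent raising (finishes hour 2, plus 2-hour gap → hour 4). The latest of these is hour 11, so lighting stringing runs hour 11 to 11 + 5 = hour 16.
Catering load-in needs all of lighting stringing (finishes hour 16, plus 2-hour gap → hour 18); linen setting (finishes hour 11); tent raising (finishes hour 2). That puts its earliest start at hour 18; it finishes at 18 + 1 = hour 19.
Place-card layout cannot begin until catering load-in (finishes hour 19). It runs from hour 19 to 19 + 1 = hour 20.
The final walkthrough waits on place-card layout (finishes hour 20, plus 3-hour gap → hour 23), so it starts at hour 23 and finishes at 23 + 1 = hour 24.
All tasks are finished once the last one completes. Finish times: Tent raising at 2, Linen setting at 11, Lighting stringing at 16, Catering load-in at 19, Place-card layout at 20, The final walkthrough at 24. The latest is hour 24.

24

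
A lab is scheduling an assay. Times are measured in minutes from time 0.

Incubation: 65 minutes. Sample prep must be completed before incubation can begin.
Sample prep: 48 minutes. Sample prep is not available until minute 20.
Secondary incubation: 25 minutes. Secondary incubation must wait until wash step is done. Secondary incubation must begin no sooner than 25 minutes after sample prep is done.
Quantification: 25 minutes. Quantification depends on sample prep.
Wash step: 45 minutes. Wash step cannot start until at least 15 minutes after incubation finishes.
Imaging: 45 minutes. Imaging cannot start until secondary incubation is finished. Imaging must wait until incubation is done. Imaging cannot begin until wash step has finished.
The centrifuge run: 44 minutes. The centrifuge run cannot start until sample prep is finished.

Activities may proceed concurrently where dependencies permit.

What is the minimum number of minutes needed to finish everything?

263

Sample prep cannot begin until its own release at minute 20. It runs from minute 20 to 20 + 48 = minute 68.
Quantification waits on sample prep (finishes minute 68), so it starts at minute 68 and finishes at 68 + 25 = minute 93.
The centrifuge run cannot begin until sample prep (finishes minute 68). It runs from minute 68 to 68 + 44 = minute 112.
Incubation cannot begin until sample prep (finishes minute 68). It runs from minute 68 to 68 + 65 = minute 133.
Wash step waits on incubation (finishes minute 133, plus 15-minute gap → minute 148), so it starts at minute 148 and finishes at 148 + 45 = minute 193.
Secondary incubation has to wait for wash step (finishes minute 193); sample prep (finishes minute 68, plus 25-minute gap → minute 93). The latest of these is minute 193, so secondary incubation runs minute 193 to 193 + 25 = minute 218.
Imaging cannot start until secondary incubation (finishes minute 218); incubation (finishes minute 133); wash step (finishes minute 193). The controlling bound is minute 218, so imaging finishes at 218 + 45 = minute 263.
All tasks are finished once the last one completes. Finish times: Sample prep at 68, Incubation at 133, The centrifuge run at 112, Wash step at 193, Secondary incubation at 218, Imaging at 263, Quantification at 93. The latest is minute 263.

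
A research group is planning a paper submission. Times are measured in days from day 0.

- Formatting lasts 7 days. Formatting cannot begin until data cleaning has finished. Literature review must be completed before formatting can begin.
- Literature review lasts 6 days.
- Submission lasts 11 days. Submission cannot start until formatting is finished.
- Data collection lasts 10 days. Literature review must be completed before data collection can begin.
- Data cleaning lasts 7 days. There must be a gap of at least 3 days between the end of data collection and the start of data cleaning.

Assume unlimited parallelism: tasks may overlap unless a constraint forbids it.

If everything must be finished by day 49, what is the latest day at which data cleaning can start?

24

Submission has no dependents, so it just needs to finish by day 49. Starting by 49 − 11 = day 38 achieves that.
Formatting must finish before submission (must start by day 38). With a 7-day duration, formatting must start by 38 − 7 = day 31.
Data cleaning has to be done before formatting (must start by day 31). That means finishing by day 31, i.e. starting by 31 − 7 = day 24.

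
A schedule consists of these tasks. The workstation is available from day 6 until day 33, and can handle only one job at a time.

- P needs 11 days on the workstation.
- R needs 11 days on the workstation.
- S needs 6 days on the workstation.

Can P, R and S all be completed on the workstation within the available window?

No

The workstation window is 33 − 6 = 27 days.
Running back to back, the jobs need 11 + 11 + 6 = 28 days on the workstation.
Since 28 > 27, they cannot all fit.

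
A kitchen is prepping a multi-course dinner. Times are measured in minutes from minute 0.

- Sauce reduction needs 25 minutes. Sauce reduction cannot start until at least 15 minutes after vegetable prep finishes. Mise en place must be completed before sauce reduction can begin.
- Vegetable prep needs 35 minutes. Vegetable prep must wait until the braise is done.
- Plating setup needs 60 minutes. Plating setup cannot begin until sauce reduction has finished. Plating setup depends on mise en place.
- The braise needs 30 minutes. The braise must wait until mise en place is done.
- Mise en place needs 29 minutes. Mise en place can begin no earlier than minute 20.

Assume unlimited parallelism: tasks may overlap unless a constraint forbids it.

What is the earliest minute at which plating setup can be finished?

214

Mise en place waits on its own release at minute 20, so it starts at minute 20 and finishes at 20 + 29 = minute 49.
The braise waits on mise en place (finishes minute 49), so it starts at minute 49 and finishes at 49 + 30 = minute 79.
Vegetable prep waits on the braise (finishes minute 79), so it starts at minute 79 and finishes at 79 + 35 = minute 114.
For sauce reduction: vegetable prep (finishes minute 114, plus 15-minute gap → minute 129); mise en place (finishes minute 49). Taking the maximum gives a start of minute 129, and it finishes at 129 + 25 = minute 154.
Plating setup has to wait for sauce reduction (finishes minute 154); mise en place (finishes minute 49). The latest of these is minute 154, so plating setup runs minute 154 to 154 + 60 = minute 214.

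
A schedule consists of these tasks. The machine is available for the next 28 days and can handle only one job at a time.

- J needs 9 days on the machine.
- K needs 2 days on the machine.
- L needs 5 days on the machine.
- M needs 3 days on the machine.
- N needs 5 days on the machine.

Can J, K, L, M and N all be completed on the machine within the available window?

Running back to back, the jobs need 9 + 2 + 5 + 3 + 5 = 24 days on the machine.
Since 24 ≤ 28, they fit within the window.

Yes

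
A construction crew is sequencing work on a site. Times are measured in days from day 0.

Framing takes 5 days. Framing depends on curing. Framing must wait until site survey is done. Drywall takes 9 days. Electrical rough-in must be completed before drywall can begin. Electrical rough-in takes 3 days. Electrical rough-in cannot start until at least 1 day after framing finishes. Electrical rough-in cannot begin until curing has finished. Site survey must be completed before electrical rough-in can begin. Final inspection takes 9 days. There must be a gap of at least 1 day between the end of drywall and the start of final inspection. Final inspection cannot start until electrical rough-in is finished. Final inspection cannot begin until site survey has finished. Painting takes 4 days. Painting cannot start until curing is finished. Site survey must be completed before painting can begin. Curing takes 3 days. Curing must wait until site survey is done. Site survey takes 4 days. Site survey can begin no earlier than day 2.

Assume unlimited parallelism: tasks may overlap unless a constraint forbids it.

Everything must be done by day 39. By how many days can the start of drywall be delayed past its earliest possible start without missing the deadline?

Site survey waits on its own release at day 2, so it starts at day 2 and finishes at 2 + 4 = day 6.
Curing waits on site survey (finishes day 6), so it starts at day 6 and finishes at 6 + 3 = day 9.
Framing needs all of curing (finishes day 9); site survey (finishes day 6). That puts its earliest start at day 9; it finishes at 9 + 5 = day 14.
Electrical rough-in cannot start until framing (finishes day 14, plus 1-day gap → day 15); curing (finishes day 9); site survey (finishes day 6). The controlling bound is day 15, so electrical rough-in finishes at 15 + 3 = day 18.
Drywall waits on electrical rough-in (finishes day 18), so it starts at day 18 and finishes at 18 + 9 = day 27.

Working backward from the deadline:
Final inspection has no dependents, so it just needs to finish by day 39. Starting by 39 − 9 = day 30 achieves that.
Drywall has to be done before final inspection (must start by day 30, minus 1-day gap → day 29). That means finishing by day 29, i.e. starting by 29 − 9 = day 20.
So drywall can start as early as day 18 and as late as day 20, giving 20 − 18 = 2 days of slack.

2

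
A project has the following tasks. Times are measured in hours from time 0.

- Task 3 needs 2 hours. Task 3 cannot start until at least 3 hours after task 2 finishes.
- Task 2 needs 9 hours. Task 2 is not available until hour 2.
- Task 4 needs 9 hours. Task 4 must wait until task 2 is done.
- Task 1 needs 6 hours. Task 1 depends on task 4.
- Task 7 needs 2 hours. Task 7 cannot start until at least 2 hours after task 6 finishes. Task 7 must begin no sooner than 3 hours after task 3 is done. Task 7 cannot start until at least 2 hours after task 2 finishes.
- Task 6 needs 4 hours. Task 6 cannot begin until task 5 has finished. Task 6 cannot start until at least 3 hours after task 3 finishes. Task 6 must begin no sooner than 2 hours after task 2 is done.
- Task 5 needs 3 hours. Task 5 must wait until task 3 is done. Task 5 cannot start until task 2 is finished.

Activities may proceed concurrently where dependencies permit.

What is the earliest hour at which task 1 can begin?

Task 2 cannot begin until its own release at hour 2. It runs from hour 2 to 2 + 9 = hour 11.
After task 2 (finishes hour 11), task 4 can start at hour 11 and finishes at hour 20.
Task 1 waits on task 4 (finishes hour 20), so the earliest it can start is hour 20.

20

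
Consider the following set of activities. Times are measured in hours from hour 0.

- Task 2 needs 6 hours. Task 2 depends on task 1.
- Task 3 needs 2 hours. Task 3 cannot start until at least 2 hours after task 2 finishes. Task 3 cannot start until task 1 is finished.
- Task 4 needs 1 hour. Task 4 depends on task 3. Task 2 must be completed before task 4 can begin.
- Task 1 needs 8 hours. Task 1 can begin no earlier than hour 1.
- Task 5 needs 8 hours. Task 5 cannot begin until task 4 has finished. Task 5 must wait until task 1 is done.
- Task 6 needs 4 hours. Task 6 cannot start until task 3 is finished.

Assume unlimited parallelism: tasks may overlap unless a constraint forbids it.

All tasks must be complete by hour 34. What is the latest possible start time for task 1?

Task 5 has no dependents, so it just needs to finish by hour 34. Starting by 34 − 8 = hour 26 achieves that.
Task 4 has to be done before task 5 (must start by hour 26). That means finishing by hour 26, i.e. starting by 26 − 1 = hour 25.
Task 6 must finish by hour 34; it takes 4 hours, so it must start by 34 − 4 = hour 30.
For task 3: task 4 (must start by hour 25); task 6 (must start by hour 30). The most restrictive is hour 25; with a 2-hour duration, task 3 must start by hour 23.
For task 2: task 3 (must start by hour 23, minus 2-hour gap → hour 21); task 4 (must start by hour 25). The most restrictive is hour 21; with a 6-hour duration, task 2 must start by hour 15.
Task 1 feeds task 2 (must start by hour 15); task 3 (must start by hour 23); task 5 (must start by hour 26). Taking the minimum, task 1 must finish by hour 15 and start by 15 − 8 = hour 7.

7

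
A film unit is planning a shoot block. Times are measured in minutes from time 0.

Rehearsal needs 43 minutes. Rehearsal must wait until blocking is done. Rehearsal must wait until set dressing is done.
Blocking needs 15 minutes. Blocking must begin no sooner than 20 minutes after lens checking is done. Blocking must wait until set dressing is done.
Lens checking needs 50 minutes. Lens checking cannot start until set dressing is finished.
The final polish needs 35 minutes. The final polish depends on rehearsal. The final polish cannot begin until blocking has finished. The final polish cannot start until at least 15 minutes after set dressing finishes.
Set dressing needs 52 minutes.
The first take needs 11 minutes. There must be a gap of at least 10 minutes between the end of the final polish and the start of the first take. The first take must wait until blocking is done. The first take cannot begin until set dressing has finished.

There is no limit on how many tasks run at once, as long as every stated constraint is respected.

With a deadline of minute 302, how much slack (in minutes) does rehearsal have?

Set dressing can start immediately at minute 0; it finishes at minute 52.
Lens checking cannot begin until set dressing (finishes minute 52). It runs from minute 52 to 52 + 50 = minute 102.
For blocking: lens checking (finishes minute 102, plus 20-minute gap → minute 122); set dressing (finishes minute 52). Taking the maximum gives a start of minute 122, and it finishes at 122 + 15 = minute 137.
Rehearsal needs all of blocking (finishes minute 137); set dressing (finishes minute 52). That puts its earliest start at minute 137; it finishes at 137 + 43 = minute 180.

Working backward from the deadline:
To finish by minute 302, the first take (duration 11) must start no later than minute 291.
The final polish feeds into the first take (must start by minute 291, minus 10-minute gap → minute 281); so the final polish must finish by minute 281 and therefore start by minute 246.
Since the final polish (must start by minute 246) depends on it, rehearsal must finish by minute 246. Backing off its 43-minute duration gives a latest start of minute 203.
So rehearsal can start as early as minute 137 and as late as minute 203, giving 203 − 137 = 66 minutes of slack.

66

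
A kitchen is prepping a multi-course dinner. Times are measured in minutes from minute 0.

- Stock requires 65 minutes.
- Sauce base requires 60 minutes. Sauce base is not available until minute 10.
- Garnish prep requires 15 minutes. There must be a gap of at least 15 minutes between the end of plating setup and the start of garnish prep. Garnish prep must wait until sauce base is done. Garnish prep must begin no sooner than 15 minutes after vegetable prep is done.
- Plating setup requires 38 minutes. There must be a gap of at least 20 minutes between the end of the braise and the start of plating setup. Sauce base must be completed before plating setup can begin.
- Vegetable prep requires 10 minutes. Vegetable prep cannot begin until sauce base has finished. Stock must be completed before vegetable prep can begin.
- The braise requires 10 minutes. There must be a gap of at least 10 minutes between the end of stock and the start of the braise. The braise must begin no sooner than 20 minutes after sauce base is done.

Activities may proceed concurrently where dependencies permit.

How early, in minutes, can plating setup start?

After its own release at minute 10, sauce base can start at minute 10 and finishes at minute 70.
Stock has no prerequisites, so it starts at minute 0 and finishes at minute 65.
The braise cannot start until stock (finishes minute 65, plus 10-minute gap → minute 75); sauce base (finishes minute 70, plus 20-minute gap → minute 90). The controlling bound is minute 90, so the braise finishes at 90 + 10 = minute 100.
Plating setup waits on the braise (finishes minute 100, plus 20-minute gap → minute 120); sauce base (finishes minute 70). The latest of these is minute 120, which is the earliest plating setup can start.

120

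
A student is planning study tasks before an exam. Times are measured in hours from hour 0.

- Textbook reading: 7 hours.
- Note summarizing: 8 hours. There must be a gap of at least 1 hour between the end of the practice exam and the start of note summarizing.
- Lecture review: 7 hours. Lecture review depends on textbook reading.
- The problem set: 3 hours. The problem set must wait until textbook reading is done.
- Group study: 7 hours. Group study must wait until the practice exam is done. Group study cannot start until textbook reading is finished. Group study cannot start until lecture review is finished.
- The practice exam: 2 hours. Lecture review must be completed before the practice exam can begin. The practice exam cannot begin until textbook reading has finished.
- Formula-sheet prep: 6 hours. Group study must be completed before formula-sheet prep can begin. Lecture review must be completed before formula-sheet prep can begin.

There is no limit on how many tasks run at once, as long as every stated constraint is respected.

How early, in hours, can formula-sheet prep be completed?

Textbook reading can start immediately at hour 0; it finishes at hour 7.
Lecture review cannot begin until textbook reading (finishes hour 7). It runs from hour 7 to 7 + 7 = hour 14.
The practice exam needs all of lecture review (finishes hour 14); textbook reading (finishes hour 7). That puts its earliest start at hour 14; it finishes at 14 + 2 = hour 16.
Group study needs all of the practice exam (finishes hour 16); textbook reading (finishes hour 7); lecture review (finishes hour 14). That puts its earliest start at hour 16; it finishes at 16 + 7 = hour 23.
Formula-sheet prep has to wait for group study (finishes hour 23); lecture review (finishes hour 14). The latest of these is hour 23, so formula-sheet prep runs hour 23 to 23 + 6 = hour 29.

29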